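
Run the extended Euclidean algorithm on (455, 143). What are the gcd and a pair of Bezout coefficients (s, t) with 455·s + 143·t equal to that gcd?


Euclidean algorithm on (455, 143) — divide until remainder is 0:
  455 = 3 · 143 + 26
  143 = 5 · 26 + 13
  26 = 2 · 13 + 0
gcd(455, 143) = 13.
Track Bezout coefficients alongside the remainders: start with r₀ = 455 = a·1 + b·0 (s = 1, t = 0) and r₁ = 143 = a·0 + b·1 (s = 0, t = 1); each new remainder r_{k+1} = r_{k-1} − q_k·r_k inherits s_{k+1} = s_{k-1} − q_k·s_k, t_{k+1} = t_{k-1} − q_k·t_k, so r_k = a·s_k + b·t_k at every step:
  q = 3: r = 26, s = 1 − 3·0 = 1, t = 0 − 3·1 = -3  (check: 455·1 + 143·(-3) = 26)
  q = 5: r = 13, s = 0 − 5·1 = -5, t = 1 − 5·(-3) = 16  (check: 455·(-5) + 143·16 = 13)
The row with r = 13 (the gcd) gives the Bezout coefficients s = -5, t = 16.
Result: 455 · (-5) + 143 · (16) = 13.

gcd(455, 143) = 13; s = -5, t = 16 (check: 455·(-5) + 143·16 = 13).


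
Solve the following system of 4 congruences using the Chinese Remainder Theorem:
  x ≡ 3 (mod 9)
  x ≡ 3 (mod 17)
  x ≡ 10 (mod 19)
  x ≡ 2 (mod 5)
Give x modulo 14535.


Product of moduli M = 9 · 17 · 19 · 5 = 14535.
Merge one congruence at a time:
  Start: x ≡ 3 (mod 9).
  Combine with x ≡ 3 (mod 17); new modulus lcm = 153.
    Write x = 3 + 9·t and substitute into x ≡ 3 (mod 17): 9·t ≡ 3 − 3 = 0 (mod 17).
    The inverse of 9 mod 17 is 2 (since 9·2 = 18 = 1·17 + 1), so t ≡ 2·0 = 0 ≡ 0 (mod 17).
    Then x = 3 + 9·0 = 3, valid modulo lcm(9, 17) = 153: x ≡ 3 (mod 153).
  Combine with x ≡ 10 (mod 19); new modulus lcm = 2907.
    Write x = 3 + 153·t and substitute into x ≡ 10 (mod 19): 153·t ≡ 10 − 3 = 7 (mod 19).
    Reduce coefficients mod 19: 1·t ≡ 7 (mod 19).
    So t ≡ 7 (mod 19).
    Then x = 3 + 153·7 = 1074, valid modulo lcm(153, 19) = 2907: x ≡ 1074 (mod 2907).
  Combine with x ≡ 2 (mod 5); new modulus lcm = 14535.
    Write x = 1074 + 2907·t and substitute into x ≡ 2 (mod 5): 2907·t ≡ 2 − 1074 = -1072 (mod 5).
    Reduce coefficients mod 5: 2·t ≡ 3 (mod 5).
    The inverse of 2 mod 5 is 3 (since 2·3 = 6 = 1·5 + 1), so t ≡ 3·3 = 9 ≡ 4 (mod 5).
    Then x = 1074 + 2907·4 = 12702, valid modulo lcm(2907, 5) = 14535: x ≡ 12702 (mod 14535).
Verify against each original: 12702 mod 9 = 3, 12702 mod 17 = 3, 12702 mod 19 = 10, 12702 mod 5 = 2.

x ≡ 12702 (mod 14535).


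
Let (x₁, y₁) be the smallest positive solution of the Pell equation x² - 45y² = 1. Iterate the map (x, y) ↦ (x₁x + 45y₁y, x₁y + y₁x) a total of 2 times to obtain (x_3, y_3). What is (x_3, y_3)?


Step 1: Find the fundamental solution (x₁, y₁) of x² - 45y² = 1.
  Expand √45 as a continued fraction. a₀ = ⌊√45⌋ = 6; iterate m_{k+1} = d_k·a_k − m_k, d_{k+1} = (45 − m_{k+1}²)/d_k, a_{k+1} = ⌊(a₀ + m_{k+1})/d_{k+1}⌋ (starting m₀ = 0, d₀ = 1), with convergents p_k = a_k·p_{k-1} + p_{k-2}, q_k = a_k·q_{k-1} + q_{k-2} (p₋₁ = 1, q₋₁ = 0):
  k = 0: a₀ = 6; p₀/q₀ = 6/1; p₀² − 45·q₀² = 36 − 45 = -9.
  k = 1: m = 6, d = 9, a = ⌊(6 + 6)/9⌋ = 1; p/q = (1·6 + 1)/(1·1 + 0) = 7/1; p² − 45·q² = 49 − 45 = 4.
  k = 2: m = 3, d = 4, a = ⌊(6 + 3)/4⌋ = 2; p/q = (2·7 + 6)/(2·1 + 1) = 20/3; p² − 45·q² = 400 − 405 = -5.
  k = 3: m = 5, d = 5, a = ⌊(6 + 5)/5⌋ = 2; p/q = (2·20 + 7)/(2·3 + 1) = 47/7; p² − 45·q² = 2209 − 2205 = 4.
  k = 4: m = 5, d = 4, a = ⌊(6 + 5)/4⌋ = 2; p/q = (2·47 + 20)/(2·7 + 3) = 114/17; p² − 45·q² = 12996 − 13005 = -9.
  k = 5: m = 3, d = 9, a = ⌊(6 + 3)/9⌋ = 1; p/q = (1·114 + 47)/(1·17 + 7) = 161/24; p² − 45·q² = 25921 − 25920 = 1.
  The first convergent with p² − 45·q² = 1 gives the fundamental solution (x₁, y₁) = (161, 24).
Step 2: Apply the recurrence (x_{n+1}, y_{n+1}) = (x₁x_n + 45y₁y_n, x₁y_n + y₁x_n) repeatedly.
  From (x_1, y_1) = (161, 24): x_2 = 161·161 + 45·24·24 = 51841; y_2 = 161·24 + 24·161 = 7728.
  From (x_2, y_2) = (51841, 7728): x_3 = 161·51841 + 45·24·7728 = 16692641; y_3 = 161·7728 + 24·51841 = 2488392.
Step 3: Verify x_3² - 45·y_3² = 278644263554881 - 278644263554880 = 1 (should be 1). ✓

(x_1, y_1) = (161, 24); (x_3, y_3) = (16692641, 2488392).


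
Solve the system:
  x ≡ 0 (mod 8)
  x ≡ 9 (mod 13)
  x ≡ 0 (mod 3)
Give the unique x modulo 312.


Moduli 8, 13, 3 are pairwise coprime; by CRT there is a unique solution modulo M = 8 · 13 · 3 = 312.
Solve pairwise, accumulating the modulus:
  Start with x ≡ 0 (mod 8).
  Combine with x ≡ 9 (mod 13): since gcd(8, 13) = 1, we get a unique residue mod 104.
    Write x = 0 + 8·t and substitute into x ≡ 9 (mod 13): 8·t ≡ 9 − 0 = 9 (mod 13).
    The inverse of 8 mod 13 is 5 (since 8·5 = 40 = 3·13 + 1), so t ≡ 5·9 = 45 ≡ 6 (mod 13).
    Then x = 0 + 8·6 = 48, valid modulo lcm(8, 13) = 104: x ≡ 48 (mod 104).
  Combine with x ≡ 0 (mod 3): since gcd(104, 3) = 1, we get a unique residue mod 312.
    Write x = 48 + 104·t and substitute into x ≡ 0 (mod 3): 104·t ≡ 0 − 48 = -48 (mod 3).
    Reduce coefficients mod 3: 2·t ≡ 0 (mod 3).
    The inverse of 2 mod 3 is 2 (since 2·2 = 4 = 1·3 + 1), so t ≡ 2·0 = 0 ≡ 0 (mod 3).
    Then x = 48 + 104·0 = 48, valid modulo lcm(104, 3) = 312: x ≡ 48 (mod 312).
Verify: 48 mod 8 = 0 ✓, 48 mod 13 = 9 ✓, 48 mod 3 = 0 ✓.

x ≡ 48 (mod 312).


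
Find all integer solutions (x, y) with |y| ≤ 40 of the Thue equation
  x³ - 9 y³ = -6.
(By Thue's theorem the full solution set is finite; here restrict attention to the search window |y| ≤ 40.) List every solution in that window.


The equation is x³ - 9y³ = -6. For fixed y, x³ = 9·y³ − 6, so a solution requires the RHS to be a perfect cube.
Strategy: iterate y from -40 to 40, compute RHS = 9·y³ − 6, and check whether it is a (positive or negative) perfect cube.
Check small values of y:
  y = 0: RHS = -6 is not a perfect cube.
  y = 1: RHS = 3 is not a perfect cube.
  y = -1: RHS = -15 is not a perfect cube.
  y = 2: RHS = 66 is not a perfect cube.
  y = -2: RHS = -78 is not a perfect cube.
  y = 3: RHS = 237 is not a perfect cube.
  y = -3: RHS = -249 is not a perfect cube.
Continuing the search up to |y| = 40 finds no solutions either.
No (x, y) in the scanned range satisfies the equation.

No integer solutions with |y| ≤ 40.


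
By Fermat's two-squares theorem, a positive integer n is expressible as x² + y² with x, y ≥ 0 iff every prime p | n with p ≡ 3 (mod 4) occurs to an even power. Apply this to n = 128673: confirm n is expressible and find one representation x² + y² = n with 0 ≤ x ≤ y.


Step 1: Factor n = 128673 = 3^2 · 17 · 29^2.
Step 2: Check the mod-4 condition on each prime factor: 3 ≡ 3 (mod 4), exponent 2 (must be even); 17 ≡ 1 (mod 4), exponent 1; 29 ≡ 1 (mod 4), exponent 2.
All primes ≡ 3 (mod 4) appear to even exponent (or don't appear), so by the two-squares theorem n IS expressible as a sum of two squares.
Step 3: Build a representation. Group n = k² · m with k = 3 and m = 17 · 29 · 29 = 14297 (a product of primes ≡ 1 (mod 4)); a representation of m scales to one of n via (k·x)² + (k·y)² = k²(x² + y²). Each prime p ≡ 1 (mod 4) is itself a sum of two squares; find a² by testing p − a² for a perfect square:
  17: 17 − 1² = 16 = 4² ⇒ 17 = 1² + 4².
  29: 29 − 1² = 28, 29 − 2² = 25 = 5² ⇒ 29 = 2² + 5².
  Combine using the Brahmagupta–Fibonacci identity (a² + b²)(c² + d²) = (ac − bd)² + (ad + bc)² = (ac + bd)² + (ad − bc)²:
  17 · 29 = 493: from (1² + 4²)(2² + 5²), take (1·2 − 4·5, 1·5 + 4·2) = (2 − 20, 5 + 8) = (-18, 13); dropping signs (only squares matter) gives (18, 13); check 18² + 13² = 324 + 169 = 493 ✓.
  493 · 29 = 14297: from (18² + 13²)(2² + 5²), take (18·2 − 13·5, 18·5 + 13·2) = (36 − 65, 90 + 26) = (-29, 116); dropping signs (only squares matter) gives (29, 116); check 29² + 116² = 841 + 13456 = 14297 ✓.
  Scale by k = 3: (3·29, 3·116) = (87, 348).
Step 4: Order so x ≤ y and verify: 87² + 348² = 7569 + 121104 = 128673 = n. ✓

n = 128673 = 87² + 348² (one valid representation with x ≤ y).


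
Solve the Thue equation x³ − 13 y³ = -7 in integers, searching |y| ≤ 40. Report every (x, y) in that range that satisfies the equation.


The equation is x³ - 13y³ = -7. For fixed y, x³ = 13·y³ − 7, so a solution requires the RHS to be a perfect cube.
Strategy: iterate y from -40 to 40, compute RHS = 13·y³ − 7, and check whether it is a (positive or negative) perfect cube.
Check small values of y:
  y = 0: RHS = -7 is not a perfect cube.
  y = 1: RHS = 6 is not a perfect cube.
  y = -1: RHS = -20 is not a perfect cube.
  y = 2: RHS = 97 is not a perfect cube.
  y = -2: RHS = -111 is not a perfect cube.
  y = 3: RHS = 344 is not a perfect cube.
  y = -3: RHS = -358 is not a perfect cube.
Continuing the search up to |y| = 40 finds no solutions either.
No (x, y) in the scanned range satisfies the equation.

No integer solutions with |y| ≤ 40.


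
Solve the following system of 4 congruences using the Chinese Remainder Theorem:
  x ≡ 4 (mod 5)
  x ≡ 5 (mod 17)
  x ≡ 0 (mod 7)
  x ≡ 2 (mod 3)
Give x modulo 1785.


Product of moduli M = 5 · 17 · 7 · 3 = 1785.
Merge one congruence at a time:
  Start: x ≡ 4 (mod 5).
  Combine with x ≡ 5 (mod 17); new modulus lcm = 85.
    Write x = 4 + 5·t and substitute into x ≡ 5 (mod 17): 5·t ≡ 5 − 4 = 1 (mod 17).
    The inverse of 5 mod 17 is 7 (since 5·7 = 35 = 2·17 + 1), so t ≡ 7·1 = 7 ≡ 7 (mod 17).
    Then x = 4 + 5·7 = 39, valid modulo lcm(5, 17) = 85: x ≡ 39 (mod 85).
  Combine with x ≡ 0 (mod 7); new modulus lcm = 595.
    Write x = 39 + 85·t and substitute into x ≡ 0 (mod 7): 85·t ≡ 0 − 39 = -39 (mod 7).
    Reduce coefficients mod 7: 1·t ≡ 3 (mod 7).
    So t ≡ 3 (mod 7).
    Then x = 39 + 85·3 = 294, valid modulo lcm(85, 7) = 595: x ≡ 294 (mod 595).
  Combine with x ≡ 2 (mod 3); new modulus lcm = 1785.
    Write x = 294 + 595·t and substitute into x ≡ 2 (mod 3): 595·t ≡ 2 − 294 = -292 (mod 3).
    Reduce coefficients mod 3: 1·t ≡ 2 (mod 3).
    So t ≡ 2 (mod 3).
    Then x = 294 + 595·2 = 1484, valid modulo lcm(595, 3) = 1785: x ≡ 1484 (mod 1785).
Verify against each original: 1484 mod 5 = 4, 1484 mod 17 = 5, 1484 mod 7 = 0, 1484 mod 3 = 2.

x ≡ 1484 (mod 1785).


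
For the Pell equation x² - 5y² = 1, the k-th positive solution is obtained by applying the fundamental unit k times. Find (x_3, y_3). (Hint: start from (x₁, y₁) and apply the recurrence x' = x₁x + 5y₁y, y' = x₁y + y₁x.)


Step 1: Find the fundamental solution (x₁, y₁) of x² - 5y² = 1.
  Expand √5 as a continued fraction. a₀ = ⌊√5⌋ = 2; iterate m_{k+1} = d_k·a_k − m_k, d_{k+1} = (5 − m_{k+1}²)/d_k, a_{k+1} = ⌊(a₀ + m_{k+1})/d_{k+1}⌋ (starting m₀ = 0, d₀ = 1), with convergents p_k = a_k·p_{k-1} + p_{k-2}, q_k = a_k·q_{k-1} + q_{k-2} (p₋₁ = 1, q₋₁ = 0):
  k = 0: a₀ = 2; p₀/q₀ = 2/1; p₀² − 5·q₀² = 4 − 5 = -1.
  k = 1: m = 2, d = 1, a = ⌊(2 + 2)/1⌋ = 4; p/q = (4·2 + 1)/(4·1 + 0) = 9/4; p² − 5·q² = 81 − 80 = 1.
  The first convergent with p² − 5·q² = 1 gives the fundamental solution (x₁, y₁) = (9, 4).
Step 2: Apply the recurrence (x_{n+1}, y_{n+1}) = (x₁x_n + 5y₁y_n, x₁y_n + y₁x_n) repeatedly.
  From (x_1, y_1) = (9, 4): x_2 = 9·9 + 5·4·4 = 161; y_2 = 9·4 + 4·9 = 72.
  From (x_2, y_2) = (161, 72): x_3 = 9·161 + 5·4·72 = 2889; y_3 = 9·72 + 4·161 = 1292.
Step 3: Verify x_3² - 5·y_3² = 8346321 - 8346320 = 1 (should be 1). ✓

(x_1, y_1) = (9, 4); (x_3, y_3) = (2889, 1292).


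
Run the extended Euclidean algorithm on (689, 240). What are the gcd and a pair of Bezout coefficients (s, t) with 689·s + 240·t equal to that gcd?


Euclidean algorithm on (689, 240) — divide until remainder is 0:
  689 = 2 · 240 + 209
  240 = 1 · 209 + 31
  209 = 6 · 31 + 23
  31 = 1 · 23 + 8
  23 = 2 · 8 + 7
  8 = 1 · 7 + 1
  7 = 7 · 1 + 0
gcd(689, 240) = 1.
Track Bezout coefficients alongside the remainders: start with r₀ = 689 = a·1 + b·0 (s = 1, t = 0) and r₁ = 240 = a·0 + b·1 (s = 0, t = 1); each new remainder r_{k+1} = r_{k-1} − q_k·r_k inherits s_{k+1} = s_{k-1} − q_k·s_k, t_{k+1} = t_{k-1} − q_k·t_k, so r_k = a·s_k + b·t_k at every step:
  q = 2: r = 209, s = 1 − 2·0 = 1, t = 0 − 2·1 = -2  (check: 689·1 + 240·(-2) = 209)
  q = 1: r = 31, s = 0 − 1·1 = -1, t = 1 − 1·(-2) = 3  (check: 689·(-1) + 240·3 = 31)
  q = 6: r = 23, s = 1 − 6·(-1) = 7, t = -2 − 6·3 = -20  (check: 689·7 + 240·(-20) = 23)
  q = 1: r = 8, s = -1 − 1·7 = -8, t = 3 − 1·(-20) = 23  (check: 689·(-8) + 240·23 = 8)
  q = 2: r = 7, s = 7 − 2·(-8) = 23, t = -20 − 2·23 = -66  (check: 689·23 + 240·(-66) = 7)
  q = 1: r = 1, s = -8 − 1·23 = -31, t = 23 − 1·(-66) = 89  (check: 689·(-31) + 240·89 = 1)
The row with r = 1 (the gcd) gives the Bezout coefficients s = -31, t = 89.
Result: 689 · (-31) + 240 · (89) = 1.

gcd(689, 240) = 1; s = -31, t = 89 (check: 689·(-31) + 240·89 = 1).


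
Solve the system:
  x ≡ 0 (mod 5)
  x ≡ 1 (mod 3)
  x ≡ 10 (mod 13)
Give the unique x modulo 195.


Moduli 5, 3, 13 are pairwise coprime; by CRT there is a unique solution modulo M = 5 · 3 · 13 = 195.
Solve pairwise, accumulating the modulus:
  Start with x ≡ 0 (mod 5).
  Combine with x ≡ 1 (mod 3): since gcd(5, 3) = 1, we get a unique residue mod 15.
    Write x = 0 + 5·t and substitute into x ≡ 1 (mod 3): 5·t ≡ 1 − 0 = 1 (mod 3).
    Reduce coefficients mod 3: 2·t ≡ 1 (mod 3).
    The inverse of 2 mod 3 is 2 (since 2·2 = 4 = 1·3 + 1), so t ≡ 2·1 = 2 ≡ 2 (mod 3).
    Then x = 0 + 5·2 = 10, valid modulo lcm(5, 3) = 15: x ≡ 10 (mod 15).
  Combine with x ≡ 10 (mod 13): since gcd(15, 13) = 1, we get a unique residue mod 195.
    Write x = 10 + 15·t and substitute into x ≡ 10 (mod 13): 15·t ≡ 10 − 10 = 0 (mod 13).
    Reduce coefficients mod 13: 2·t ≡ 0 (mod 13).
    The inverse of 2 mod 13 is 7 (since 2·7 = 14 = 1·13 + 1), so t ≡ 7·0 = 0 ≡ 0 (mod 13).
    Then x = 10 + 15·0 = 10, valid modulo lcm(15, 13) = 195: x ≡ 10 (mod 195).
Verify: 10 mod 5 = 0 ✓, 10 mod 3 = 1 ✓, 10 mod 13 = 10 ✓.

x ≡ 10 (mod 195).


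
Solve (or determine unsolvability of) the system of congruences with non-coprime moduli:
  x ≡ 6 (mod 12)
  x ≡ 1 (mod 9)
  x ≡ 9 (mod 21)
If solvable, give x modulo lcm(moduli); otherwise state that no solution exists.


Moduli 12, 9, 21 are not pairwise coprime, so CRT works modulo lcm(m_i) when all pairwise compatibility conditions hold.
Pairwise compatibility: gcd(m_i, m_j) must divide a_i - a_j for every pair.
Merge one congruence at a time:
  Start: x ≡ 6 (mod 12).
  Combine with x ≡ 1 (mod 9): gcd(12, 9) = 3, and 1 - 6 = -5 is NOT divisible by 3.
    ⇒ system is inconsistent (no integer solution).

No solution (the system is inconsistent).


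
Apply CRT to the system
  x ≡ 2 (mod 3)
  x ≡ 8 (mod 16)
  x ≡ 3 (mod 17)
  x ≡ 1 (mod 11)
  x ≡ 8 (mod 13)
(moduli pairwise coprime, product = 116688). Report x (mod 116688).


Product of moduli M = 3 · 16 · 17 · 11 · 13 = 116688.
Merge one congruence at a time:
  Start: x ≡ 2 (mod 3).
  Combine with x ≡ 8 (mod 16); new modulus lcm = 48.
    Write x = 2 + 3·t and substitute into x ≡ 8 (mod 16): 3·t ≡ 8 − 2 = 6 (mod 16).
    The inverse of 3 mod 16 is 11 (since 3·11 = 33 = 2·16 + 1), so t ≡ 11·6 = 66 ≡ 2 (mod 16).
    Then x = 2 + 3·2 = 8, valid modulo lcm(3, 16) = 48: x ≡ 8 (mod 48).
  Combine with x ≡ 3 (mod 17); new modulus lcm = 816.
    Write x = 8 + 48·t and substitute into x ≡ 3 (mod 17): 48·t ≡ 3 − 8 = -5 (mod 17).
    Reduce coefficients mod 17: 14·t ≡ 12 (mod 17).
    The inverse of 14 mod 17 is 11 (since 14·11 = 154 = 9·17 + 1), so t ≡ 11·12 = 132 ≡ 13 (mod 17).
    Then x = 8 + 48·13 = 632, valid modulo lcm(48, 17) = 816: x ≡ 632 (mod 816).
  Combine with x ≡ 1 (mod 11); new modulus lcm = 8976.
    Write x = 632 + 816·t and substitute into x ≡ 1 (mod 11): 816·t ≡ 1 − 632 = -631 (mod 11).
    Reduce coefficients mod 11: 2·t ≡ 7 (mod 11).
    The inverse of 2 mod 11 is 6 (since 2·6 = 12 = 1·11 + 1), so t ≡ 6·7 = 42 ≡ 9 (mod 11).
    Then x = 632 + 816·9 = 7976, valid modulo lcm(816, 11) = 8976: x ≡ 7976 (mod 8976).
  Combine with x ≡ 8 (mod 13); new modulus lcm = 116688.
    Write x = 7976 + 8976·t and substitute into x ≡ 8 (mod 13): 8976·t ≡ 8 − 7976 = -7968 (mod 13).
    Reduce coefficients mod 13: 6·t ≡ 1 (mod 13).
    The inverse of 6 mod 13 is 11 (since 6·11 = 66 = 5·13 + 1), so t ≡ 11·1 = 11 ≡ 11 (mod 13).
    Then x = 7976 + 8976·11 = 106712, valid modulo lcm(8976, 13) = 116688: x ≡ 106712 (mod 116688).
Verify against each original: 106712 mod 3 = 2, 106712 mod 16 = 8, 106712 mod 17 = 3, 106712 mod 11 = 1, 106712 mod 13 = 8.

x ≡ 106712 (mod 116688).


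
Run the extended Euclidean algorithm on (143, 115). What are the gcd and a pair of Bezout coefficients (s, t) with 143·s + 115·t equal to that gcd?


Euclidean algorithm on (143, 115) — divide until remainder is 0:
  143 = 1 · 115 + 28
  115 = 4 · 28 + 3
  28 = 9 · 3 + 1
  3 = 3 · 1 + 0
gcd(143, 115) = 1.
Track Bezout coefficients alongside the remainders: start with r₀ = 143 = a·1 + b·0 (s = 1, t = 0) and r₁ = 115 = a·0 + b·1 (s = 0, t = 1); each new remainder r_{k+1} = r_{k-1} − q_k·r_k inherits s_{k+1} = s_{k-1} − q_k·s_k, t_{k+1} = t_{k-1} − q_k·t_k, so r_k = a·s_k + b·t_k at every step:
  q = 1: r = 28, s = 1 − 1·0 = 1, t = 0 − 1·1 = -1  (check: 143·1 + 115·(-1) = 28)
  q = 4: r = 3, s = 0 − 4·1 = -4, t = 1 − 4·(-1) = 5  (check: 143·(-4) + 115·5 = 3)
  q = 9: r = 1, s = 1 − 9·(-4) = 37, t = -1 − 9·5 = -46  (check: 143·37 + 115·(-46) = 1)
The row with r = 1 (the gcd) gives the Bezout coefficients s = 37, t = -46.
Result: 143 · (37) + 115 · (-46) = 1.

gcd(143, 115) = 1; s = 37, t = -46 (check: 143·37 + 115·(-46) = 1).


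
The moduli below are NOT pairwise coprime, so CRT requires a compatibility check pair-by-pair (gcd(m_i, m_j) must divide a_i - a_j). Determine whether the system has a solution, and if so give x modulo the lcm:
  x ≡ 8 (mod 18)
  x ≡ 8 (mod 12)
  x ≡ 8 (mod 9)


Moduli 18, 12, 9 are not pairwise coprime, so CRT works modulo lcm(m_i) when all pairwise compatibility conditions hold.
Pairwise compatibility: gcd(m_i, m_j) must divide a_i - a_j for every pair.
Merge one congruence at a time:
  Start: x ≡ 8 (mod 18).
  Combine with x ≡ 8 (mod 12): gcd(18, 12) = 6; 8 - 8 = 0, which IS divisible by 6, so compatible.
    Write x = 8 + 18·t and substitute into x ≡ 8 (mod 12): 18·t ≡ 8 − 8 = 0 (mod 12).
    Divide the congruence (and modulus) by g = 6: 3·t ≡ 0 (mod 2).
    Reduce coefficients mod 2: 1·t ≡ 0 (mod 2).
    So t ≡ 0 (mod 2).
    Then x = 8 + 18·0 = 8, valid modulo lcm(18, 12) = 36: x ≡ 8 (mod 36).
  Combine with x ≡ 8 (mod 9): gcd(36, 9) = 9; 8 - 8 = 0, which IS divisible by 9, so compatible.
    Write x = 8 + 36·t and substitute into x ≡ 8 (mod 9): 36·t ≡ 8 − 8 = 0 (mod 9).
    Divide the congruence (and modulus) by g = 9: 4·t ≡ 0 (mod 1).
    Modulo 1 every t works; take t = 0.
    Then x = 8 + 36·0 = 8, valid modulo lcm(36, 9) = 36: x ≡ 8 (mod 36).
Verify: 8 mod 18 = 8, 8 mod 12 = 8, 8 mod 9 = 8.

x ≡ 8 (mod 36).


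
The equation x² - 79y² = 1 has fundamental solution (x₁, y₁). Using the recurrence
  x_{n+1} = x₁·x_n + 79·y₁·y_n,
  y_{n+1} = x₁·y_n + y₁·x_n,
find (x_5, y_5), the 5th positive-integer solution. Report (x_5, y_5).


Step 1: Find the fundamental solution (x₁, y₁) of x² - 79y² = 1.
  Expand √79 as a continued fraction. a₀ = ⌊√79⌋ = 8; iterate m_{k+1} = d_k·a_k − m_k, d_{k+1} = (79 − m_{k+1}²)/d_k, a_{k+1} = ⌊(a₀ + m_{k+1})/d_{k+1}⌋ (starting m₀ = 0, d₀ = 1), with convergents p_k = a_k·p_{k-1} + p_{k-2}, q_k = a_k·q_{k-1} + q_{k-2} (p₋₁ = 1, q₋₁ = 0):
  k = 0: a₀ = 8; p₀/q₀ = 8/1; p₀² − 79·q₀² = 64 − 79 = -15.
  k = 1: m = 8, d = 15, a = ⌊(8 + 8)/15⌋ = 1; p/q = (1·8 + 1)/(1·1 + 0) = 9/1; p² − 79·q² = 81 − 79 = 2.
  k = 2: m = 7, d = 2, a = ⌊(8 + 7)/2⌋ = 7; p/q = (7·9 + 8)/(7·1 + 1) = 71/8; p² − 79·q² = 5041 − 5056 = -15.
  k = 3: m = 7, d = 15, a = ⌊(8 + 7)/15⌋ = 1; p/q = (1·71 + 9)/(1·8 + 1) = 80/9; p² − 79·q² = 6400 − 6399 = 1.
  The first convergent with p² − 79·q² = 1 gives the fundamental solution (x₁, y₁) = (80, 9).
Step 2: Apply the recurrence (x_{n+1}, y_{n+1}) = (x₁x_n + 79y₁y_n, x₁y_n + y₁x_n) repeatedly.
  From (x_1, y_1) = (80, 9): x_2 = 80·80 + 79·9·9 = 12799; y_2 = 80·9 + 9·80 = 1440.
  From (x_2, y_2) = (12799, 1440): x_3 = 80·12799 + 79·9·1440 = 2047760; y_3 = 80·1440 + 9·12799 = 230391.
  From (x_3, y_3) = (2047760, 230391): x_4 = 80·2047760 + 79·9·230391 = 327628801; y_4 = 80·230391 + 9·2047760 = 36861120.
  From (x_4, y_4) = (327628801, 36861120): x_5 = 80·327628801 + 79·9·36861120 = 52418560400; y_5 = 80·36861120 + 9·327628801 = 5897548809.
Step 3: Verify x_5² - 79·y_5² = 2747705474408448160000 - 2747705474408448159999 = 1 (should be 1). ✓

(x_1, y_1) = (80, 9); (x_5, y_5) = (52418560400, 5897548809).


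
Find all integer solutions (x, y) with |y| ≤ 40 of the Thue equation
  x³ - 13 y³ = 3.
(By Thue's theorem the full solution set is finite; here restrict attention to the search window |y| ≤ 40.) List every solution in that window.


The equation is x³ - 13y³ = 3. For fixed y, x³ = 13·y³ + 3, so a solution requires the RHS to be a perfect cube.
Strategy: iterate y from -40 to 40, compute RHS = 13·y³ + 3, and check whether it is a (positive or negative) perfect cube.
Check small values of y:
  y = 0: RHS = 3 is not a perfect cube.
  y = 1: RHS = 16 is not a perfect cube.
  y = -1: RHS = -10 is not a perfect cube.
  y = 2: RHS = 107 is not a perfect cube.
  y = -2: RHS = -101 is not a perfect cube.
  y = 3: RHS = 354 is not a perfect cube.
  y = -3: RHS = -348 is not a perfect cube.
Continuing the search up to |y| = 40 finds no solutions either.
No (x, y) in the scanned range satisfies the equation.

No integer solutions with |y| ≤ 40.


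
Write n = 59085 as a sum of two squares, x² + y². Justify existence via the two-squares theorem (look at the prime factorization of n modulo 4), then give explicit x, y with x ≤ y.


Step 1: Factor n = 59085 = 3^2 · 5 · 13 · 101.
Step 2: Check the mod-4 condition on each prime factor: 3 ≡ 3 (mod 4), exponent 2 (must be even); 5 ≡ 1 (mod 4), exponent 1; 13 ≡ 1 (mod 4), exponent 1; 101 ≡ 1 (mod 4), exponent 1.
All primes ≡ 3 (mod 4) appear to even exponent (or don't appear), so by the two-squares theorem n IS expressible as a sum of two squares.
Step 3: Build a representation. Group n = k² · m with k = 3 and m = 5 · 13 · 101 = 6565 (a product of primes ≡ 1 (mod 4)); a representation of m scales to one of n via (k·x)² + (k·y)² = k²(x² + y²). Each prime p ≡ 1 (mod 4) is itself a sum of two squares; find a² by testing p − a² for a perfect square:
  5: 5 − 1² = 4 = 2² ⇒ 5 = 1² + 2².
  13: 13 − 1² = 12, 13 − 2² = 9 = 3² ⇒ 13 = 2² + 3².
  101: 101 − 1² = 100 = 10² ⇒ 101 = 1² + 10².
  Combine using the Brahmagupta–Fibonacci identity (a² + b²)(c² + d²) = (ac − bd)² + (ad + bc)² = (ac + bd)² + (ad − bc)²:
  5 · 13 = 65: from (1² + 2²)(2² + 3²), take (1·2 − 2·3, 1·3 + 2·2) = (2 − 6, 3 + 4) = (-4, 7); dropping signs (only squares matter) gives (4, 7); check 4² + 7² = 16 + 49 = 65 ✓.
  65 · 101 = 6565: from (4² + 7²)(1² + 10²), take (4·1 − 7·10, 4·10 + 7·1) = (4 − 70, 40 + 7) = (-66, 47); dropping signs (only squares matter) gives (66, 47); check 66² + 47² = 4356 + 2209 = 6565 ✓.
  Scale by k = 3: (3·66, 3·47) = (198, 141).
Step 4: Order so x ≤ y and verify: 141² + 198² = 19881 + 39204 = 59085 = n. ✓

n = 59085 = 141² + 198² (one valid representation with x ≤ y).


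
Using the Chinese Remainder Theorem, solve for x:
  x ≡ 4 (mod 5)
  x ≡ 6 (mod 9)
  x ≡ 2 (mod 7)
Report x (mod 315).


Moduli 5, 9, 7 are pairwise coprime; by CRT there is a unique solution modulo M = 5 · 9 · 7 = 315.
Solve pairwise, accumulating the modulus:
  Start with x ≡ 4 (mod 5).
  Combine with x ≡ 6 (mod 9): since gcd(5, 9) = 1, we get a unique residue mod 45.
    Write x = 4 + 5·t and substitute into x ≡ 6 (mod 9): 5·t ≡ 6 − 4 = 2 (mod 9).
    The inverse of 5 mod 9 is 2 (since 5·2 = 10 = 1·9 + 1), so t ≡ 2·2 = 4 ≡ 4 (mod 9).
    Then x = 4 + 5·4 = 24, valid modulo lcm(5, 9) = 45: x ≡ 24 (mod 45).
  Combine with x ≡ 2 (mod 7): since gcd(45, 7) = 1, we get a unique residue mod 315.
    Write x = 24 + 45·t and substitute into x ≡ 2 (mod 7): 45·t ≡ 2 − 24 = -22 (mod 7).
    Reduce coefficients mod 7: 3·t ≡ 6 (mod 7).
    The inverse of 3 mod 7 is 5 (since 3·5 = 15 = 2·7 + 1), so t ≡ 5·6 = 30 ≡ 2 (mod 7).
    Then x = 24 + 45·2 = 114, valid modulo lcm(45, 7) = 315: x ≡ 114 (mod 315).
Verify: 114 mod 5 = 4 ✓, 114 mod 9 = 6 ✓, 114 mod 7 = 2 ✓.

x ≡ 114 (mod 315).


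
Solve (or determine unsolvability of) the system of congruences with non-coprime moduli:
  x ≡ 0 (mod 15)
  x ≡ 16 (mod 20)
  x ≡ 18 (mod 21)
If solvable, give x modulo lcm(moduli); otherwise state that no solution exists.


Moduli 15, 20, 21 are not pairwise coprime, so CRT works modulo lcm(m_i) when all pairwise compatibility conditions hold.
Pairwise compatibility: gcd(m_i, m_j) must divide a_i - a_j for every pair.
Merge one congruence at a time:
  Start: x ≡ 0 (mod 15).
  Combine with x ≡ 16 (mod 20): gcd(15, 20) = 5, and 16 - 0 = 16 is NOT divisible by 5.
    ⇒ system is inconsistent (no integer solution).

No solution (the system is inconsistent).


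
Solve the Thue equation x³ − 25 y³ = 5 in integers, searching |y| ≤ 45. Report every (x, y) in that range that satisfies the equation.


The equation is x³ - 25y³ = 5. For fixed y, x³ = 25·y³ + 5, so a solution requires the RHS to be a perfect cube.
Strategy: iterate y from -45 to 45, compute RHS = 25·y³ + 5, and check whether it is a (positive or negative) perfect cube.
Check small values of y:
  y = 0: RHS = 5 is not a perfect cube.
  y = 1: RHS = 30 is not a perfect cube.
  y = -1: RHS = -20 is not a perfect cube.
  y = 2: RHS = 205 is not a perfect cube.
  y = -2: RHS = -195 is not a perfect cube.
  y = 3: RHS = 680 is not a perfect cube.
  y = -3: RHS = -670 is not a perfect cube.
Continuing the search up to |y| = 45 finds no solutions either.
No (x, y) in the scanned range satisfies the equation.

No integer solutions with |y| ≤ 45.


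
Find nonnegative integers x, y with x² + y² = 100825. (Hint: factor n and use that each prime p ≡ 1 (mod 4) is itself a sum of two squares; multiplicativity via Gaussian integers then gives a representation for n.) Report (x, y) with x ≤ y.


Step 1: Factor n = 100825 = 5^2 · 37 · 109.
Step 2: Check the mod-4 condition on each prime factor: 5 ≡ 1 (mod 4), exponent 2; 37 ≡ 1 (mod 4), exponent 1; 109 ≡ 1 (mod 4), exponent 1.
All primes ≡ 3 (mod 4) appear to even exponent (or don't appear), so by the two-squares theorem n IS expressible as a sum of two squares.
Step 3: Build a representation. Group n = k² · m with k = 5 and m = 37 · 109 = 4033 (a product of primes ≡ 1 (mod 4)); a representation of m scales to one of n via (k·x)² + (k·y)² = k²(x² + y²). Each prime p ≡ 1 (mod 4) is itself a sum of two squares; find a² by testing p − a² for a perfect square:
  37: 37 − 1² = 36 = 6² ⇒ 37 = 1² + 6².
  109: 109 − 1² = 108, 109 − 2² = 105, 109 − 3² = 100 = 10² ⇒ 109 = 3² + 10².
  Combine using the Brahmagupta–Fibonacci identity (a² + b²)(c² + d²) = (ac − bd)² + (ad + bc)² = (ac + bd)² + (ad − bc)²:
  37 · 109 = 4033: from (1² + 6²)(3² + 10²), take (1·3 − 6·10, 1·10 + 6·3) = (3 − 60, 10 + 18) = (-57, 28); dropping signs (only squares matter) gives (57, 28); check 57² + 28² = 3249 + 784 = 4033 ✓.
  Scale by k = 5: (5·57, 5·28) = (285, 140).
Step 4: Order so x ≤ y and verify: 140² + 285² = 19600 + 81225 = 100825 = n. ✓

n = 100825 = 140² + 285² (one valid representation with x ≤ y).


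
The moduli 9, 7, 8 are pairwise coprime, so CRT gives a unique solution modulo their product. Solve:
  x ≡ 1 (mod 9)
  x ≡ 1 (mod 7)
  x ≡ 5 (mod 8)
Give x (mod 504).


Moduli 9, 7, 8 are pairwise coprime; by CRT there is a unique solution modulo M = 9 · 7 · 8 = 504.
Solve pairwise, accumulating the modulus:
  Start with x ≡ 1 (mod 9).
  Combine with x ≡ 1 (mod 7): since gcd(9, 7) = 1, we get a unique residue mod 63.
    Write x = 1 + 9·t and substitute into x ≡ 1 (mod 7): 9·t ≡ 1 − 1 = 0 (mod 7).
    Reduce coefficients mod 7: 2·t ≡ 0 (mod 7).
    The inverse of 2 mod 7 is 4 (since 2·4 = 8 = 1·7 + 1), so t ≡ 4·0 = 0 ≡ 0 (mod 7).
    Then x = 1 + 9·0 = 1, valid modulo lcm(9, 7) = 63: x ≡ 1 (mod 63).
  Combine with x ≡ 5 (mod 8): since gcd(63, 8) = 1, we get a unique residue mod 504.
    Write x = 1 + 63·t and substitute into x ≡ 5 (mod 8): 63·t ≡ 5 − 1 = 4 (mod 8).
    Reduce coefficients mod 8: 7·t ≡ 4 (mod 8).
    The inverse of 7 mod 8 is 7 (since 7·7 = 49 = 6·8 + 1), so t ≡ 7·4 = 28 ≡ 4 (mod 8).
    Then x = 1 + 63·4 = 253, valid modulo lcm(63, 8) = 504: x ≡ 253 (mod 504).
Verify: 253 mod 9 = 1 ✓, 253 mod 7 = 1 ✓, 253 mod 8 = 5 ✓.

x ≡ 253 (mod 504).


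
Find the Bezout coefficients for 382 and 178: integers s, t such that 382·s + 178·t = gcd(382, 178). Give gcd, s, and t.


Euclidean algorithm on (382, 178) — divide until remainder is 0:
  382 = 2 · 178 + 26
  178 = 6 · 26 + 22
  26 = 1 · 22 + 4
  22 = 5 · 4 + 2
  4 = 2 · 2 + 0
gcd(382, 178) = 2.
Track Bezout coefficients alongside the remainders: start with r₀ = 382 = a·1 + b·0 (s = 1, t = 0) and r₁ = 178 = a·0 + b·1 (s = 0, t = 1); each new remainder r_{k+1} = r_{k-1} − q_k·r_k inherits s_{k+1} = s_{k-1} − q_k·s_k, t_{k+1} = t_{k-1} − q_k·t_k, so r_k = a·s_k + b·t_k at every step:
  q = 2: r = 26, s = 1 − 2·0 = 1, t = 0 − 2·1 = -2  (check: 382·1 + 178·(-2) = 26)
  q = 6: r = 22, s = 0 − 6·1 = -6, t = 1 − 6·(-2) = 13  (check: 382·(-6) + 178·13 = 22)
  q = 1: r = 4, s = 1 − 1·(-6) = 7, t = -2 − 1·13 = -15  (check: 382·7 + 178·(-15) = 4)
  q = 5: r = 2, s = -6 − 5·7 = -41, t = 13 − 5·(-15) = 88  (check: 382·(-41) + 178·88 = 2)
The row with r = 2 (the gcd) gives the Bezout coefficients s = -41, t = 88.
Result: 382 · (-41) + 178 · (88) = 2.

gcd(382, 178) = 2; s = -41, t = 88 (check: 382·(-41) + 178·88 = 2).


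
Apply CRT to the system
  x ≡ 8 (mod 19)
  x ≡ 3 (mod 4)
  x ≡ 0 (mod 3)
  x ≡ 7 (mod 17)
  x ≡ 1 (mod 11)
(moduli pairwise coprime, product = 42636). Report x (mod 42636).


Product of moduli M = 19 · 4 · 3 · 17 · 11 = 42636.
Merge one congruence at a time:
  Start: x ≡ 8 (mod 19).
  Combine with x ≡ 3 (mod 4); new modulus lcm = 76.
    Write x = 8 + 19·t and substitute into x ≡ 3 (mod 4): 19·t ≡ 3 − 8 = -5 (mod 4).
    Reduce coefficients mod 4: 3·t ≡ 3 (mod 4).
    The inverse of 3 mod 4 is 3 (since 3·3 = 9 = 2·4 + 1), so t ≡ 3·3 = 9 ≡ 1 (mod 4).
    Then x = 8 + 19·1 = 27, valid modulo lcm(19, 4) = 76: x ≡ 27 (mod 76).
  Combine with x ≡ 0 (mod 3); new modulus lcm = 228.
    Write x = 27 + 76·t and substitute into x ≡ 0 (mod 3): 76·t ≡ 0 − 27 = -27 (mod 3).
    Reduce coefficients mod 3: 1·t ≡ 0 (mod 3).
    So t ≡ 0 (mod 3).
    Then x = 27 + 76·0 = 27, valid modulo lcm(76, 3) = 228: x ≡ 27 (mod 228).
  Combine with x ≡ 7 (mod 17); new modulus lcm = 3876.
    Write x = 27 + 228·t and substitute into x ≡ 7 (mod 17): 228·t ≡ 7 − 27 = -20 (mod 17).
    Reduce coefficients mod 17: 7·t ≡ 14 (mod 17).
    The inverse of 7 mod 17 is 5 (since 7·5 = 35 = 2·17 + 1), so t ≡ 5·14 = 70 ≡ 2 (mod 17).
    Then x = 27 + 228·2 = 483, valid modulo lcm(228, 17) = 3876: x ≡ 483 (mod 3876).
  Combine with x ≡ 1 (mod 11); new modulus lcm = 42636.
    Write x = 483 + 3876·t and substitute into x ≡ 1 (mod 11): 3876·t ≡ 1 − 483 = -482 (mod 11).
    Reduce coefficients mod 11: 4·t ≡ 2 (mod 11).
    The inverse of 4 mod 11 is 3 (since 4·3 = 12 = 1·11 + 1), so t ≡ 3·2 = 6 ≡ 6 (mod 11).
    Then x = 483 + 3876·6 = 23739, valid modulo lcm(3876, 11) = 42636: x ≡ 23739 (mod 42636).
Verify against each original: 23739 mod 19 = 8, 23739 mod 4 = 3, 23739 mod 3 = 0, 23739 mod 17 = 7, 23739 mod 11 = 1.

x ≡ 23739 (mod 42636).


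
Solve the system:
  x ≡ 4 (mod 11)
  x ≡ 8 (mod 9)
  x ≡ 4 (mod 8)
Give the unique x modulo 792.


Moduli 11, 9, 8 are pairwise coprime; by CRT there is a unique solution modulo M = 11 · 9 · 8 = 792.
Solve pairwise, accumulating the modulus:
  Start with x ≡ 4 (mod 11).
  Combine with x ≡ 8 (mod 9): since gcd(11, 9) = 1, we get a unique residue mod 99.
    Write x = 4 + 11·t and substitute into x ≡ 8 (mod 9): 11·t ≡ 8 − 4 = 4 (mod 9).
    Reduce coefficients mod 9: 2·t ≡ 4 (mod 9).
    The inverse of 2 mod 9 is 5 (since 2·5 = 10 = 1·9 + 1), so t ≡ 5·4 = 20 ≡ 2 (mod 9).
    Then x = 4 + 11·2 = 26, valid modulo lcm(11, 9) = 99: x ≡ 26 (mod 99).
  Combine with x ≡ 4 (mod 8): since gcd(99, 8) = 1, we get a unique residue mod 792.
    Write x = 26 + 99·t and substitute into x ≡ 4 (mod 8): 99·t ≡ 4 − 26 = -22 (mod 8).
    Reduce coefficients mod 8: 3·t ≡ 2 (mod 8).
    The inverse of 3 mod 8 is 3 (since 3·3 = 9 = 1·8 + 1), so t ≡ 3·2 = 6 ≡ 6 (mod 8).
    Then x = 26 + 99·6 = 620, valid modulo lcm(99, 8) = 792: x ≡ 620 (mod 792).
Verify: 620 mod 11 = 4 ✓, 620 mod 9 = 8 ✓, 620 mod 8 = 4 ✓.

x ≡ 620 (mod 792).


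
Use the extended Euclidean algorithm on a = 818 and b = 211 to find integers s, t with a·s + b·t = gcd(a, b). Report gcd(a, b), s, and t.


Euclidean algorithm on (818, 211) — divide until remainder is 0:
  818 = 3 · 211 + 185
  211 = 1 · 185 + 26
  185 = 7 · 26 + 3
  26 = 8 · 3 + 2
  3 = 1 · 2 + 1
  2 = 2 · 1 + 0
gcd(818, 211) = 1.
Track Bezout coefficients alongside the remainders: start with r₀ = 818 = a·1 + b·0 (s = 1, t = 0) and r₁ = 211 = a·0 + b·1 (s = 0, t = 1); each new remainder r_{k+1} = r_{k-1} − q_k·r_k inherits s_{k+1} = s_{k-1} − q_k·s_k, t_{k+1} = t_{k-1} − q_k·t_k, so r_k = a·s_k + b·t_k at every step:
  q = 3: r = 185, s = 1 − 3·0 = 1, t = 0 − 3·1 = -3  (check: 818·1 + 211·(-3) = 185)
  q = 1: r = 26, s = 0 − 1·1 = -1, t = 1 − 1·(-3) = 4  (check: 818·(-1) + 211·4 = 26)
  q = 7: r = 3, s = 1 − 7·(-1) = 8, t = -3 − 7·4 = -31  (check: 818·8 + 211·(-31) = 3)
  q = 8: r = 2, s = -1 − 8·8 = -65, t = 4 − 8·(-31) = 252  (check: 818·(-65) + 211·252 = 2)
  q = 1: r = 1, s = 8 − 1·(-65) = 73, t = -31 − 1·252 = -283  (check: 818·73 + 211·(-283) = 1)
The row with r = 1 (the gcd) gives the Bezout coefficients s = 73, t = -283.
Result: 818 · (73) + 211 · (-283) = 1.

gcd(818, 211) = 1; s = 73, t = -283 (check: 818·73 + 211·(-283) = 1).


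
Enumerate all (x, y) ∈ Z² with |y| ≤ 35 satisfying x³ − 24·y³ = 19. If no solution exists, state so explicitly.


The equation is x³ - 24y³ = 19. For fixed y, x³ = 24·y³ + 19, so a solution requires the RHS to be a perfect cube.
Strategy: iterate y from -35 to 35, compute RHS = 24·y³ + 19, and check whether it is a (positive or negative) perfect cube.
Check small values of y:
  y = 0: RHS = 19 is not a perfect cube.
  y = 1: RHS = 43 is not a perfect cube.
  y = -1: RHS = -5 is not a perfect cube.
  y = 2: RHS = 211 is not a perfect cube.
  y = -2: RHS = -173 is not a perfect cube.
  y = 3: RHS = 667 is not a perfect cube.
  y = -3: RHS = -629 is not a perfect cube.
Continuing the search up to |y| = 35 finds no solutions either.
No (x, y) in the scanned range satisfies the equation.

No integer solutions with |y| ≤ 35.


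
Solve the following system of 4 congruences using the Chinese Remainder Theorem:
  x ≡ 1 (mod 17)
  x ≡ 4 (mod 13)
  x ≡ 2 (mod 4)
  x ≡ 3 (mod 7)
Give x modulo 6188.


Product of moduli M = 17 · 13 · 4 · 7 = 6188.
Merge one congruence at a time:
  Start: x ≡ 1 (mod 17).
  Combine with x ≡ 4 (mod 13); new modulus lcm = 221.
    Write x = 1 + 17·t and substitute into x ≡ 4 (mod 13): 17·t ≡ 4 − 1 = 3 (mod 13).
    Reduce coefficients mod 13: 4·t ≡ 3 (mod 13).
    The inverse of 4 mod 13 is 10 (since 4·10 = 40 = 3·13 + 1), so t ≡ 10·3 = 30 ≡ 4 (mod 13).
    Then x = 1 + 17·4 = 69, valid modulo lcm(17, 13) = 221: x ≡ 69 (mod 221).
  Combine with x ≡ 2 (mod 4); new modulus lcm = 884.
    Write x = 69 + 221·t and substitute into x ≡ 2 (mod 4): 221·t ≡ 2 − 69 = -67 (mod 4).
    Reduce coefficients mod 4: 1·t ≡ 1 (mod 4).
    So t ≡ 1 (mod 4).
    Then x = 69 + 221·1 = 290, valid modulo lcm(221, 4) = 884: x ≡ 290 (mod 884).
  Combine with x ≡ 3 (mod 7); new modulus lcm = 6188.
    Write x = 290 + 884·t and substitute into x ≡ 3 (mod 7): 884·t ≡ 3 − 290 = -287 (mod 7).
    Reduce coefficients mod 7: 2·t ≡ 0 (mod 7).
    The inverse of 2 mod 7 is 4 (since 2·4 = 8 = 1·7 + 1), so t ≡ 4·0 = 0 ≡ 0 (mod 7).
    Then x = 290 + 884·0 = 290, valid modulo lcm(884, 7) = 6188: x ≡ 290 (mod 6188).
Verify against each original: 290 mod 17 = 1, 290 mod 13 = 4, 290 mod 4 = 2, 290 mod 7 = 3.

x ≡ 290 (mod 6188).


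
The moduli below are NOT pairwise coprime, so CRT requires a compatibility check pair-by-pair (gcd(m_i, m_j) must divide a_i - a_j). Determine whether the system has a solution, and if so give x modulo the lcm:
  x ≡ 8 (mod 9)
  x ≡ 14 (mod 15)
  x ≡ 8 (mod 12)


Moduli 9, 15, 12 are not pairwise coprime, so CRT works modulo lcm(m_i) when all pairwise compatibility conditions hold.
Pairwise compatibility: gcd(m_i, m_j) must divide a_i - a_j for every pair.
Merge one congruence at a time:
  Start: x ≡ 8 (mod 9).
  Combine with x ≡ 14 (mod 15): gcd(9, 15) = 3; 14 - 8 = 6, which IS divisible by 3, so compatible.
    Write x = 8 + 9·t and substitute into x ≡ 14 (mod 15): 9·t ≡ 14 − 8 = 6 (mod 15).
    Divide the congruence (and modulus) by g = 3: 3·t ≡ 2 (mod 5).
    The inverse of 3 mod 5 is 2 (since 3·2 = 6 = 1·5 + 1), so t ≡ 2·2 = 4 ≡ 4 (mod 5).
    Then x = 8 + 9·4 = 44, valid modulo lcm(9, 15) = 45: x ≡ 44 (mod 45).
  Combine with x ≡ 8 (mod 12): gcd(45, 12) = 3; 8 - 44 = -36, which IS divisible by 3, so compatible.
    Write x = 44 + 45·t and substitute into x ≡ 8 (mod 12): 45·t ≡ 8 − 44 = -36 (mod 12).
    Divide the congruence (and modulus) by g = 3: 15·t ≡ -12 (mod 4).
    Reduce coefficients mod 4: 3·t ≡ 0 (mod 4).
    The inverse of 3 mod 4 is 3 (since 3·3 = 9 = 2·4 + 1), so t ≡ 3·0 = 0 ≡ 0 (mod 4).
    Then x = 44 + 45·0 = 44, valid modulo lcm(45, 12) = 180: x ≡ 44 (mod 180).
Verify: 44 mod 9 = 8, 44 mod 15 = 14, 44 mod 12 = 8.

x ≡ 44 (mod 180).


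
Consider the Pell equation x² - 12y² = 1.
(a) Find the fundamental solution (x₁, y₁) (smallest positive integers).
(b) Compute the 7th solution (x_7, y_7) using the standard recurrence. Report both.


Step 1: Find the fundamental solution (x₁, y₁) of x² - 12y² = 1.
  Expand √12 as a continued fraction. a₀ = ⌊√12⌋ = 3; iterate m_{k+1} = d_k·a_k − m_k, d_{k+1} = (12 − m_{k+1}²)/d_k, a_{k+1} = ⌊(a₀ + m_{k+1})/d_{k+1}⌋ (starting m₀ = 0, d₀ = 1), with convergents p_k = a_k·p_{k-1} + p_{k-2}, q_k = a_k·q_{k-1} + q_{k-2} (p₋₁ = 1, q₋₁ = 0):
  k = 0: a₀ = 3; p₀/q₀ = 3/1; p₀² − 12·q₀² = 9 − 12 = -3.
  k = 1: m = 3, d = 3, a = ⌊(3 + 3)/3⌋ = 2; p/q = (2·3 + 1)/(2·1 + 0) = 7/2; p² − 12·q² = 49 − 48 = 1.
  The first convergent with p² − 12·q² = 1 gives the fundamental solution (x₁, y₁) = (7, 2).
Step 2: Apply the recurrence (x_{n+1}, y_{n+1}) = (x₁x_n + 12y₁y_n, x₁y_n + y₁x_n) repeatedly.
  From (x_1, y_1) = (7, 2): x_2 = 7·7 + 12·2·2 = 97; y_2 = 7·2 + 2·7 = 28.
  From (x_2, y_2) = (97, 28): x_3 = 7·97 + 12·2·28 = 1351; y_3 = 7·28 + 2·97 = 390.
  From (x_3, y_3) = (1351, 390): x_4 = 7·1351 + 12·2·390 = 18817; y_4 = 7·390 + 2·1351 = 5432.
  From (x_4, y_4) = (18817, 5432): x_5 = 7·18817 + 12·2·5432 = 262087; y_5 = 7·5432 + 2·18817 = 75658.
  From (x_5, y_5) = (262087, 75658): x_6 = 7·262087 + 12·2·75658 = 3650401; y_6 = 7·75658 + 2·262087 = 1053780.
  From (x_6, y_6) = (3650401, 1053780): x_7 = 7·3650401 + 12·2·1053780 = 50843527; y_7 = 7·1053780 + 2·3650401 = 14677262.
Step 3: Verify x_7² - 12·y_7² = 2585064237799729 - 2585064237799728 = 1 (should be 1). ✓

(x_1, y_1) = (7, 2); (x_7, y_7) = (50843527, 14677262).
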